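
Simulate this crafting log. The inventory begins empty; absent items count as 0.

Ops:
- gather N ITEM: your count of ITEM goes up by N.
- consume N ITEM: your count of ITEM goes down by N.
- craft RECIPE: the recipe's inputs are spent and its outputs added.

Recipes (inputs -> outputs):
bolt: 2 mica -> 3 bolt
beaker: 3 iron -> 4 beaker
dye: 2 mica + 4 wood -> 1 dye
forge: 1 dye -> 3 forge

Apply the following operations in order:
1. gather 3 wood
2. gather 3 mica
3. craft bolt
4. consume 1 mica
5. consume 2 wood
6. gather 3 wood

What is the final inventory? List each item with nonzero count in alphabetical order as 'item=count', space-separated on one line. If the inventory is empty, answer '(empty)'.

After 1 (gather 3 wood): wood=3
After 2 (gather 3 mica): mica=3 wood=3
After 3 (craft bolt): bolt=3 mica=1 wood=3
After 4 (consume 1 mica): bolt=3 wood=3
After 5 (consume 2 wood): bolt=3 wood=1
After 6 (gather 3 wood): bolt=3 wood=4

Answer: bolt=3 wood=4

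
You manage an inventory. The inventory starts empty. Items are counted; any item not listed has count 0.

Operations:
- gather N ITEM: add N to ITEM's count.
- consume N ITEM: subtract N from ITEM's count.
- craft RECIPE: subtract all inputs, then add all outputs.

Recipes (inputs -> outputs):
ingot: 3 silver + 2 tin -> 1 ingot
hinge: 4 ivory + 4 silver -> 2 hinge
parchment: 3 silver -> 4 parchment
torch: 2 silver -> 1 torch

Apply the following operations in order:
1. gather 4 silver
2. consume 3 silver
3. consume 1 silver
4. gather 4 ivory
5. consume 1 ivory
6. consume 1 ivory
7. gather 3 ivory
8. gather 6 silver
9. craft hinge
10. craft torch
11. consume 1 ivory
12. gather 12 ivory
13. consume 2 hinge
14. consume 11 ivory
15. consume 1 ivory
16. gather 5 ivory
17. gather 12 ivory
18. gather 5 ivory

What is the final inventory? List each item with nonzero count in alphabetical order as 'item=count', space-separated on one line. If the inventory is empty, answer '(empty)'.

Answer: ivory=22 torch=1

Derivation:
After 1 (gather 4 silver): silver=4
After 2 (consume 3 silver): silver=1
After 3 (consume 1 silver): (empty)
After 4 (gather 4 ivory): ivory=4
After 5 (consume 1 ivory): ivory=3
After 6 (consume 1 ivory): ivory=2
After 7 (gather 3 ivory): ivory=5
After 8 (gather 6 silver): ivory=5 silver=6
After 9 (craft hinge): hinge=2 ivory=1 silver=2
After 10 (craft torch): hinge=2 ivory=1 torch=1
After 11 (consume 1 ivory): hinge=2 torch=1
After 12 (gather 12 ivory): hinge=2 ivory=12 torch=1
After 13 (consume 2 hinge): ivory=12 torch=1
After 14 (consume 11 ivory): ivory=1 torch=1
After 15 (consume 1 ivory): torch=1
After 16 (gather 5 ivory): ivory=5 torch=1
After 17 (gather 12 ivory): ivory=17 torch=1
After 18 (gather 5 ivory): ivory=22 torch=1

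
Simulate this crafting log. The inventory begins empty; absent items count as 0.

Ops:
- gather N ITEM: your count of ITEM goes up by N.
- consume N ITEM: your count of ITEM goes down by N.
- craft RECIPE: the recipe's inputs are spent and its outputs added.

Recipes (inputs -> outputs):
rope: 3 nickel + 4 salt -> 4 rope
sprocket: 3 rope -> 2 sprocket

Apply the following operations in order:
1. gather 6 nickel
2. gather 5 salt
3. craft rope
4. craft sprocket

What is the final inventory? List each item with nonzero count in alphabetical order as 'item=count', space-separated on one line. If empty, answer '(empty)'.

Answer: nickel=3 rope=1 salt=1 sprocket=2

Derivation:
After 1 (gather 6 nickel): nickel=6
After 2 (gather 5 salt): nickel=6 salt=5
After 3 (craft rope): nickel=3 rope=4 salt=1
After 4 (craft sprocket): nickel=3 rope=1 salt=1 sprocket=2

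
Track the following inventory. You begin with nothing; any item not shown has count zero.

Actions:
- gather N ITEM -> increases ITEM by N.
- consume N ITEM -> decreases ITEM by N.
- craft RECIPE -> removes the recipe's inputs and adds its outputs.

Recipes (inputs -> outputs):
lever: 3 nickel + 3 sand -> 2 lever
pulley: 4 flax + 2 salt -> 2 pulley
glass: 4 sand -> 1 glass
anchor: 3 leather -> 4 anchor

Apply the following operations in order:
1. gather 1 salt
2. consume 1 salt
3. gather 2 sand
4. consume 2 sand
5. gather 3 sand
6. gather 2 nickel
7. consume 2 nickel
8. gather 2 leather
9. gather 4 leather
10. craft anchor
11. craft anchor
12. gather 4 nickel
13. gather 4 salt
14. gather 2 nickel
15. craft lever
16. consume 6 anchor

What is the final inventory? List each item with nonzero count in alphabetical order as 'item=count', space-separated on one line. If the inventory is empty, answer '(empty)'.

Answer: anchor=2 lever=2 nickel=3 salt=4

Derivation:
After 1 (gather 1 salt): salt=1
After 2 (consume 1 salt): (empty)
After 3 (gather 2 sand): sand=2
After 4 (consume 2 sand): (empty)
After 5 (gather 3 sand): sand=3
After 6 (gather 2 nickel): nickel=2 sand=3
After 7 (consume 2 nickel): sand=3
After 8 (gather 2 leather): leather=2 sand=3
After 9 (gather 4 leather): leather=6 sand=3
After 10 (craft anchor): anchor=4 leather=3 sand=3
After 11 (craft anchor): anchor=8 sand=3
After 12 (gather 4 nickel): anchor=8 nickel=4 sand=3
After 13 (gather 4 salt): anchor=8 nickel=4 salt=4 sand=3
After 14 (gather 2 nickel): anchor=8 nickel=6 salt=4 sand=3
After 15 (craft lever): anchor=8 lever=2 nickel=3 salt=4
After 16 (consume 6 anchor): anchor=2 lever=2 nickel=3 salt=4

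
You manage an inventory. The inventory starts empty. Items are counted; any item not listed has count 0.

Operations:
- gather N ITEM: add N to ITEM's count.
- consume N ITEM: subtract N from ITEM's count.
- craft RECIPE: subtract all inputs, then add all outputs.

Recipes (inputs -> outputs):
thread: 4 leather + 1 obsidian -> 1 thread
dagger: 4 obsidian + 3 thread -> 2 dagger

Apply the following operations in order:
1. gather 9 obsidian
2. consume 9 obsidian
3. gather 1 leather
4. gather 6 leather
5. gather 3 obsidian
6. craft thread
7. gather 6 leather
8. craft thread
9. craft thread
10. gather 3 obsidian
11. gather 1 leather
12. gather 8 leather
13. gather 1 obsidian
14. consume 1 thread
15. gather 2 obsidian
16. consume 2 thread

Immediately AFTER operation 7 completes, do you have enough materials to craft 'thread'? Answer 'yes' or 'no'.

After 1 (gather 9 obsidian): obsidian=9
After 2 (consume 9 obsidian): (empty)
After 3 (gather 1 leather): leather=1
After 4 (gather 6 leather): leather=7
After 5 (gather 3 obsidian): leather=7 obsidian=3
After 6 (craft thread): leather=3 obsidian=2 thread=1
After 7 (gather 6 leather): leather=9 obsidian=2 thread=1

Answer: yes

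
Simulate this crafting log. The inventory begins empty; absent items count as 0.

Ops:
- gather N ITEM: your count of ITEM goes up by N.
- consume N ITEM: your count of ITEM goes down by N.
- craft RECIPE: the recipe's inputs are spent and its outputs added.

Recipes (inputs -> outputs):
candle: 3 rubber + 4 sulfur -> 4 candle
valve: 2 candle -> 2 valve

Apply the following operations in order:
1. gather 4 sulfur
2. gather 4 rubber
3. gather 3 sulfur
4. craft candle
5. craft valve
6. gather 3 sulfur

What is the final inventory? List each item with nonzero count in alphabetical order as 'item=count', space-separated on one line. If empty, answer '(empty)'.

Answer: candle=2 rubber=1 sulfur=6 valve=2

Derivation:
After 1 (gather 4 sulfur): sulfur=4
After 2 (gather 4 rubber): rubber=4 sulfur=4
After 3 (gather 3 sulfur): rubber=4 sulfur=7
After 4 (craft candle): candle=4 rubber=1 sulfur=3
After 5 (craft valve): candle=2 rubber=1 sulfur=3 valve=2
After 6 (gather 3 sulfur): candle=2 rubber=1 sulfur=6 valve=2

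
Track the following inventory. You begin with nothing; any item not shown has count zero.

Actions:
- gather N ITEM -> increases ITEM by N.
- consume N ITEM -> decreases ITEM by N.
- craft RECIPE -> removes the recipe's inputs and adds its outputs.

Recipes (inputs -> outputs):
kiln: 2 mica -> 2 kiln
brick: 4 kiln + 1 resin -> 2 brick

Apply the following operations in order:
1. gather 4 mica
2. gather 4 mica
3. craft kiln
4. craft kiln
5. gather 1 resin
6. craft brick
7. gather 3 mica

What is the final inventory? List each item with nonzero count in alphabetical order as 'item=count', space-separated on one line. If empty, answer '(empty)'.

After 1 (gather 4 mica): mica=4
After 2 (gather 4 mica): mica=8
After 3 (craft kiln): kiln=2 mica=6
After 4 (craft kiln): kiln=4 mica=4
After 5 (gather 1 resin): kiln=4 mica=4 resin=1
After 6 (craft brick): brick=2 mica=4
After 7 (gather 3 mica): brick=2 mica=7

Answer: brick=2 mica=7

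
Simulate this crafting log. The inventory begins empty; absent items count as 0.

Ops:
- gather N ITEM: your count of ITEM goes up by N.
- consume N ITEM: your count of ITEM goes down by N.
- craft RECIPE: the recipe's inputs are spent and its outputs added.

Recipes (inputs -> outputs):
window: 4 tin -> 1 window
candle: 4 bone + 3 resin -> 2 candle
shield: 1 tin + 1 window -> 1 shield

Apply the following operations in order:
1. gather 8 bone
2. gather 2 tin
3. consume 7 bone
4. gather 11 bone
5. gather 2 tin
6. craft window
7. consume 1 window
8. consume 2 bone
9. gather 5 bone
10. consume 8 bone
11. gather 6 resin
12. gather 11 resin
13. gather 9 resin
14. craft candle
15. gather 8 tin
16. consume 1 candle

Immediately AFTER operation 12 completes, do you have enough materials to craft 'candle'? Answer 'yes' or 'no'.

Answer: yes

Derivation:
After 1 (gather 8 bone): bone=8
After 2 (gather 2 tin): bone=8 tin=2
After 3 (consume 7 bone): bone=1 tin=2
After 4 (gather 11 bone): bone=12 tin=2
After 5 (gather 2 tin): bone=12 tin=4
After 6 (craft window): bone=12 window=1
After 7 (consume 1 window): bone=12
After 8 (consume 2 bone): bone=10
After 9 (gather 5 bone): bone=15
After 10 (consume 8 bone): bone=7
After 11 (gather 6 resin): bone=7 resin=6
After 12 (gather 11 resin): bone=7 resin=17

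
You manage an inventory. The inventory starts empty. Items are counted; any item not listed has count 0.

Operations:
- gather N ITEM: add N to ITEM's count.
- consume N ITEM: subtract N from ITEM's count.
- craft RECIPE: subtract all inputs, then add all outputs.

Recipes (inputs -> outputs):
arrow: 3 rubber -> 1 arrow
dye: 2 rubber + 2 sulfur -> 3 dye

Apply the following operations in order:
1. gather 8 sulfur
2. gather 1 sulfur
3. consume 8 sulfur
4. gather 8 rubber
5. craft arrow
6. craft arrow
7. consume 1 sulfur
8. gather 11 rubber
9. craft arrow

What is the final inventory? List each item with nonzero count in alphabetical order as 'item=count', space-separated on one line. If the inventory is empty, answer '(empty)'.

Answer: arrow=3 rubber=10

Derivation:
After 1 (gather 8 sulfur): sulfur=8
After 2 (gather 1 sulfur): sulfur=9
After 3 (consume 8 sulfur): sulfur=1
After 4 (gather 8 rubber): rubber=8 sulfur=1
After 5 (craft arrow): arrow=1 rubber=5 sulfur=1
After 6 (craft arrow): arrow=2 rubber=2 sulfur=1
After 7 (consume 1 sulfur): arrow=2 rubber=2
After 8 (gather 11 rubber): arrow=2 rubber=13
After 9 (craft arrow): arrow=3 rubber=10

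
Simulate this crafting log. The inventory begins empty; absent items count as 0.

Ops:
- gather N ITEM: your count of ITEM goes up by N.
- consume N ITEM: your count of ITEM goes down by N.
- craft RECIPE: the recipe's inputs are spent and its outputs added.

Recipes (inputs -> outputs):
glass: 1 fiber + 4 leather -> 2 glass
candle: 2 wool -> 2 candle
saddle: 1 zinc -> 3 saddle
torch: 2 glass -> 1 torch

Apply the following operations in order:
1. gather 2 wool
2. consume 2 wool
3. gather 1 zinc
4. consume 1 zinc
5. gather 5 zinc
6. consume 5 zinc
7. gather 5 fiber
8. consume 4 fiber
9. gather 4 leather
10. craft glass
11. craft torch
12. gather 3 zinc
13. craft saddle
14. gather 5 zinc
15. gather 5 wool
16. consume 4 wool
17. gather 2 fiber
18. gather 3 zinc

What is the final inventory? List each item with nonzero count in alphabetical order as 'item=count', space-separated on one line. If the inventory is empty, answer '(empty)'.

Answer: fiber=2 saddle=3 torch=1 wool=1 zinc=10

Derivation:
After 1 (gather 2 wool): wool=2
After 2 (consume 2 wool): (empty)
After 3 (gather 1 zinc): zinc=1
After 4 (consume 1 zinc): (empty)
After 5 (gather 5 zinc): zinc=5
After 6 (consume 5 zinc): (empty)
After 7 (gather 5 fiber): fiber=5
After 8 (consume 4 fiber): fiber=1
After 9 (gather 4 leather): fiber=1 leather=4
After 10 (craft glass): glass=2
After 11 (craft torch): torch=1
After 12 (gather 3 zinc): torch=1 zinc=3
After 13 (craft saddle): saddle=3 torch=1 zinc=2
After 14 (gather 5 zinc): saddle=3 torch=1 zinc=7
After 15 (gather 5 wool): saddle=3 torch=1 wool=5 zinc=7
After 16 (consume 4 wool): saddle=3 torch=1 wool=1 zinc=7
After 17 (gather 2 fiber): fiber=2 saddle=3 torch=1 wool=1 zinc=7
After 18 (gather 3 zinc): fiber=2 saddle=3 torch=1 wool=1 zinc=10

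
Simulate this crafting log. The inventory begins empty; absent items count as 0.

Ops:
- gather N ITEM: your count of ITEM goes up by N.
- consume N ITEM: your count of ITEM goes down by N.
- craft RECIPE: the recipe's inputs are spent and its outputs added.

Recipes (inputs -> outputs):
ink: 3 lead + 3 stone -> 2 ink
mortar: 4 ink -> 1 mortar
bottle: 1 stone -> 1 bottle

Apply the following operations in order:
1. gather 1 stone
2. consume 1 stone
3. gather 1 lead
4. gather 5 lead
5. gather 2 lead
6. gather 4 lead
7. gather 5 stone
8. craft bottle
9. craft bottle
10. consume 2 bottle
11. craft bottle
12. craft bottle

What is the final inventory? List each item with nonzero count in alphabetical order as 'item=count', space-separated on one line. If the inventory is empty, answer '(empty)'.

Answer: bottle=2 lead=12 stone=1

Derivation:
After 1 (gather 1 stone): stone=1
After 2 (consume 1 stone): (empty)
After 3 (gather 1 lead): lead=1
After 4 (gather 5 lead): lead=6
After 5 (gather 2 lead): lead=8
After 6 (gather 4 lead): lead=12
After 7 (gather 5 stone): lead=12 stone=5
After 8 (craft bottle): bottle=1 lead=12 stone=4
After 9 (craft bottle): bottle=2 lead=12 stone=3
After 10 (consume 2 bottle): lead=12 stone=3
After 11 (craft bottle): bottle=1 lead=12 stone=2
After 12 (craft bottle): bottle=2 lead=12 stone=1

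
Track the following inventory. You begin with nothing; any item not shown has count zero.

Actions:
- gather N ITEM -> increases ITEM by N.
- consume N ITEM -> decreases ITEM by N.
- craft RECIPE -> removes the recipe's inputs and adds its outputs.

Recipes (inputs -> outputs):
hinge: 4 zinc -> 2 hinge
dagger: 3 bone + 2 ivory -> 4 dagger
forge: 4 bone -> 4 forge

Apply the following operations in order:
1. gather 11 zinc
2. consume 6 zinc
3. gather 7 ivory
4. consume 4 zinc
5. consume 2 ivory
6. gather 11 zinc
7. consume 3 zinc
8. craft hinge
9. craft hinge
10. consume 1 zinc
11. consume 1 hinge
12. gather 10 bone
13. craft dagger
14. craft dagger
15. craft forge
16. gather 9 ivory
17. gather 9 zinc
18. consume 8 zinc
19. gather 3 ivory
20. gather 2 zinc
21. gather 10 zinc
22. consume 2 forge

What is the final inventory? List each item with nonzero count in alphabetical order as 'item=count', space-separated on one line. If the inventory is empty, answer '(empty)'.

After 1 (gather 11 zinc): zinc=11
After 2 (consume 6 zinc): zinc=5
After 3 (gather 7 ivory): ivory=7 zinc=5
After 4 (consume 4 zinc): ivory=7 zinc=1
After 5 (consume 2 ivory): ivory=5 zinc=1
After 6 (gather 11 zinc): ivory=5 zinc=12
After 7 (consume 3 zinc): ivory=5 zinc=9
After 8 (craft hinge): hinge=2 ivory=5 zinc=5
After 9 (craft hinge): hinge=4 ivory=5 zinc=1
After 10 (consume 1 zinc): hinge=4 ivory=5
After 11 (consume 1 hinge): hinge=3 ivory=5
After 12 (gather 10 bone): bone=10 hinge=3 ivory=5
After 13 (craft dagger): bone=7 dagger=4 hinge=3 ivory=3
After 14 (craft dagger): bone=4 dagger=8 hinge=3 ivory=1
After 15 (craft forge): dagger=8 forge=4 hinge=3 ivory=1
After 16 (gather 9 ivory): dagger=8 forge=4 hinge=3 ivory=10
After 17 (gather 9 zinc): dagger=8 forge=4 hinge=3 ivory=10 zinc=9
After 18 (consume 8 zinc): dagger=8 forge=4 hinge=3 ivory=10 zinc=1
After 19 (gather 3 ivory): dagger=8 forge=4 hinge=3 ivory=13 zinc=1
After 20 (gather 2 zinc): dagger=8 forge=4 hinge=3 ivory=13 zinc=3
After 21 (gather 10 zinc): dagger=8 forge=4 hinge=3 ivory=13 zinc=13
After 22 (consume 2 forge): dagger=8 forge=2 hinge=3 ivory=13 zinc=13

Answer: dagger=8 forge=2 hinge=3 ivory=13 zinc=13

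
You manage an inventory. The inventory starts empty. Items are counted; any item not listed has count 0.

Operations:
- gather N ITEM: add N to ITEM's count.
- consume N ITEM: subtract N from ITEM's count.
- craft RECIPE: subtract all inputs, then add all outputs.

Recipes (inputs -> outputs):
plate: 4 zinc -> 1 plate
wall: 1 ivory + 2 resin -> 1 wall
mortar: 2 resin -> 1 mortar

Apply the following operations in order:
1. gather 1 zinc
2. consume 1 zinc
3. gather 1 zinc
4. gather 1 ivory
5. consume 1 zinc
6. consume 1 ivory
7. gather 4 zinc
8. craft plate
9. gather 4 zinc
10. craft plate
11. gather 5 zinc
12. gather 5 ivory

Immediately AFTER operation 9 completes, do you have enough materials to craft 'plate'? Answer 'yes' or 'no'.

After 1 (gather 1 zinc): zinc=1
After 2 (consume 1 zinc): (empty)
After 3 (gather 1 zinc): zinc=1
After 4 (gather 1 ivory): ivory=1 zinc=1
After 5 (consume 1 zinc): ivory=1
After 6 (consume 1 ivory): (empty)
After 7 (gather 4 zinc): zinc=4
After 8 (craft plate): plate=1
After 9 (gather 4 zinc): plate=1 zinc=4

Answer: yes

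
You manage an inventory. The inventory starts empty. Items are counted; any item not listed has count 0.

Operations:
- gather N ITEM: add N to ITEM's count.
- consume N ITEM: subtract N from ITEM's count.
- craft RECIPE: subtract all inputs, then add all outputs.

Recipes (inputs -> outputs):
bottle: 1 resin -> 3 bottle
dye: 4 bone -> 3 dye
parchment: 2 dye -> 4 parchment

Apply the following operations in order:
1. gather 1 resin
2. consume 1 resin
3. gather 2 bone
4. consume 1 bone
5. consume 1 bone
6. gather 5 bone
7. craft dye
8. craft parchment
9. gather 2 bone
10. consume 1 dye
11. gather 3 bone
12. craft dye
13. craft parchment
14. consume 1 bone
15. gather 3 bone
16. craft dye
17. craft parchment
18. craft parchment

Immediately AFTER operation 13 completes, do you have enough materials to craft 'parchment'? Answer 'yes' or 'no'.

Answer: no

Derivation:
After 1 (gather 1 resin): resin=1
After 2 (consume 1 resin): (empty)
After 3 (gather 2 bone): bone=2
After 4 (consume 1 bone): bone=1
After 5 (consume 1 bone): (empty)
After 6 (gather 5 bone): bone=5
After 7 (craft dye): bone=1 dye=3
After 8 (craft parchment): bone=1 dye=1 parchment=4
After 9 (gather 2 bone): bone=3 dye=1 parchment=4
After 10 (consume 1 dye): bone=3 parchment=4
After 11 (gather 3 bone): bone=6 parchment=4
After 12 (craft dye): bone=2 dye=3 parchment=4
After 13 (craft parchment): bone=2 dye=1 parchment=8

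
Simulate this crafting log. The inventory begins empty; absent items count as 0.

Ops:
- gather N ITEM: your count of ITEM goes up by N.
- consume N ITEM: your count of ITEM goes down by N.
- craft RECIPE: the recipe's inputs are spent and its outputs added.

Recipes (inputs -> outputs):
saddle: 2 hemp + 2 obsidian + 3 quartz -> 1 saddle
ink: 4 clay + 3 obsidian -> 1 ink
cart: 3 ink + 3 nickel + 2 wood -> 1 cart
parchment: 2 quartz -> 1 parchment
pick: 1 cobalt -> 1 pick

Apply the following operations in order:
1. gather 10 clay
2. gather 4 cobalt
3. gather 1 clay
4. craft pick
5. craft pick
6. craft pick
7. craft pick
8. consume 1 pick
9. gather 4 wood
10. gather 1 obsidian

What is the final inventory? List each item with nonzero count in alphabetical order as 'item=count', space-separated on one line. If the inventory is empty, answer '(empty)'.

After 1 (gather 10 clay): clay=10
After 2 (gather 4 cobalt): clay=10 cobalt=4
After 3 (gather 1 clay): clay=11 cobalt=4
After 4 (craft pick): clay=11 cobalt=3 pick=1
After 5 (craft pick): clay=11 cobalt=2 pick=2
After 6 (craft pick): clay=11 cobalt=1 pick=3
After 7 (craft pick): clay=11 pick=4
After 8 (consume 1 pick): clay=11 pick=3
After 9 (gather 4 wood): clay=11 pick=3 wood=4
After 10 (gather 1 obsidian): clay=11 obsidian=1 pick=3 wood=4

Answer: clay=11 obsidian=1 pick=3 wood=4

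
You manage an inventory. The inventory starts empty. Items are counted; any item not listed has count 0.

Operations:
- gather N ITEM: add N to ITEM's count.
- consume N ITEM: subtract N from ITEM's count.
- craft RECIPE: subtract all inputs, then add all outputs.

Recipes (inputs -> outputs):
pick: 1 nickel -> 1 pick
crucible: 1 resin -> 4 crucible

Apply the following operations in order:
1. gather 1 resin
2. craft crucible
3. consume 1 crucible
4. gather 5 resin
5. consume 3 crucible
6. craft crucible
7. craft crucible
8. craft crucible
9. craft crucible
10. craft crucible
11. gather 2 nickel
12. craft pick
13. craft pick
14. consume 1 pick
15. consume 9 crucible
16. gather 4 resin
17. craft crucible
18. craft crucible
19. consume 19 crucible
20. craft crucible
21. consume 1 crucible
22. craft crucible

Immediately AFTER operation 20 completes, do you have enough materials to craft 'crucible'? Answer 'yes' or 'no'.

Answer: yes

Derivation:
After 1 (gather 1 resin): resin=1
After 2 (craft crucible): crucible=4
After 3 (consume 1 crucible): crucible=3
After 4 (gather 5 resin): crucible=3 resin=5
After 5 (consume 3 crucible): resin=5
After 6 (craft crucible): crucible=4 resin=4
After 7 (craft crucible): crucible=8 resin=3
After 8 (craft crucible): crucible=12 resin=2
After 9 (craft crucible): crucible=16 resin=1
After 10 (craft crucible): crucible=20
After 11 (gather 2 nickel): crucible=20 nickel=2
After 12 (craft pick): crucible=20 nickel=1 pick=1
After 13 (craft pick): crucible=20 pick=2
After 14 (consume 1 pick): crucible=20 pick=1
After 15 (consume 9 crucible): crucible=11 pick=1
After 16 (gather 4 resin): crucible=11 pick=1 resin=4
After 17 (craft crucible): crucible=15 pick=1 resin=3
After 18 (craft crucible): crucible=19 pick=1 resin=2
After 19 (consume 19 crucible): pick=1 resin=2
After 20 (craft crucible): crucible=4 pick=1 resin=1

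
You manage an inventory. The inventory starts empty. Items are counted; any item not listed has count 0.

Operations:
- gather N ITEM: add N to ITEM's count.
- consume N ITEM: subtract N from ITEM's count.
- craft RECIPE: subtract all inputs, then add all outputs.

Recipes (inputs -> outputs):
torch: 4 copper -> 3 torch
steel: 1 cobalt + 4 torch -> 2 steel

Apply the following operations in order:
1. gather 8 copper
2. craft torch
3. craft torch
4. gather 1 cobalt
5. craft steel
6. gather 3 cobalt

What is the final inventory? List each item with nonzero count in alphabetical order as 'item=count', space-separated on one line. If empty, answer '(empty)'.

Answer: cobalt=3 steel=2 torch=2

Derivation:
After 1 (gather 8 copper): copper=8
After 2 (craft torch): copper=4 torch=3
After 3 (craft torch): torch=6
After 4 (gather 1 cobalt): cobalt=1 torch=6
After 5 (craft steel): steel=2 torch=2
After 6 (gather 3 cobalt): cobalt=3 steel=2 torch=2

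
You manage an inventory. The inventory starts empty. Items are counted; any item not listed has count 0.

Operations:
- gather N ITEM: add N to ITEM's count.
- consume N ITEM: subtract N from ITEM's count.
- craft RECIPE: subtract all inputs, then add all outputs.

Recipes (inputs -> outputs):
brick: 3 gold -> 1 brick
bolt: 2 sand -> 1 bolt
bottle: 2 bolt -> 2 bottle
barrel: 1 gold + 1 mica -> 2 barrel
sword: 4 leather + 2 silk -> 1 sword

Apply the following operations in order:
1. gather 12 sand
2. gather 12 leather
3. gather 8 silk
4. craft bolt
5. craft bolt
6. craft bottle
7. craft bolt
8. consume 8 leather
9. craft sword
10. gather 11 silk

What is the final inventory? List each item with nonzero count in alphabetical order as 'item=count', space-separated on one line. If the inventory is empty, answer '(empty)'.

After 1 (gather 12 sand): sand=12
After 2 (gather 12 leather): leather=12 sand=12
After 3 (gather 8 silk): leather=12 sand=12 silk=8
After 4 (craft bolt): bolt=1 leather=12 sand=10 silk=8
After 5 (craft bolt): bolt=2 leather=12 sand=8 silk=8
After 6 (craft bottle): bottle=2 leather=12 sand=8 silk=8
After 7 (craft bolt): bolt=1 bottle=2 leather=12 sand=6 silk=8
After 8 (consume 8 leather): bolt=1 bottle=2 leather=4 sand=6 silk=8
After 9 (craft sword): bolt=1 bottle=2 sand=6 silk=6 sword=1
After 10 (gather 11 silk): bolt=1 bottle=2 sand=6 silk=17 sword=1

Answer: bolt=1 bottle=2 sand=6 silk=17 sword=1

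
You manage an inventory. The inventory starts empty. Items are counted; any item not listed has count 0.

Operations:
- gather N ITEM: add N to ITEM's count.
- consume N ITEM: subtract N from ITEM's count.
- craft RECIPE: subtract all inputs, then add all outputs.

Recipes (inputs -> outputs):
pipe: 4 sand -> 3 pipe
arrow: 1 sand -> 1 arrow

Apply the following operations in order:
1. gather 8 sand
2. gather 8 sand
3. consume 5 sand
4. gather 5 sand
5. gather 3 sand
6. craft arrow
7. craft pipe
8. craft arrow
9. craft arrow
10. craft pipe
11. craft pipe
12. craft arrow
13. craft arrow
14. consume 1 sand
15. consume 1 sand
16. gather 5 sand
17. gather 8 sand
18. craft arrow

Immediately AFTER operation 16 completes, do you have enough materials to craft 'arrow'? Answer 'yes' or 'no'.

Answer: yes

Derivation:
After 1 (gather 8 sand): sand=8
After 2 (gather 8 sand): sand=16
After 3 (consume 5 sand): sand=11
After 4 (gather 5 sand): sand=16
After 5 (gather 3 sand): sand=19
After 6 (craft arrow): arrow=1 sand=18
After 7 (craft pipe): arrow=1 pipe=3 sand=14
After 8 (craft arrow): arrow=2 pipe=3 sand=13
After 9 (craft arrow): arrow=3 pipe=3 sand=12
After 10 (craft pipe): arrow=3 pipe=6 sand=8
After 11 (craft pipe): arrow=3 pipe=9 sand=4
After 12 (craft arrow): arrow=4 pipe=9 sand=3
After 13 (craft arrow): arrow=5 pipe=9 sand=2
After 14 (consume 1 sand): arrow=5 pipe=9 sand=1
After 15 (consume 1 sand): arrow=5 pipe=9
After 16 (gather 5 sand): arrow=5 pipe=9 sand=5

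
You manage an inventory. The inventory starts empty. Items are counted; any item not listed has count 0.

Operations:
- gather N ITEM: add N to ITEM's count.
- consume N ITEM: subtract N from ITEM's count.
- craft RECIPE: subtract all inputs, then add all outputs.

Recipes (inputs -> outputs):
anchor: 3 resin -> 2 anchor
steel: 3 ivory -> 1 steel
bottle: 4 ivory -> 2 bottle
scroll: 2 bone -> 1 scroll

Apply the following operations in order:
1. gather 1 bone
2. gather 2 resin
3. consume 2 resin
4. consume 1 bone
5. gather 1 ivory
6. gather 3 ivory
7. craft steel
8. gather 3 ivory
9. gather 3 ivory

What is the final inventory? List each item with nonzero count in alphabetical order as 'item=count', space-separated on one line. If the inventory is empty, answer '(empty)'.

Answer: ivory=7 steel=1

Derivation:
After 1 (gather 1 bone): bone=1
After 2 (gather 2 resin): bone=1 resin=2
After 3 (consume 2 resin): bone=1
After 4 (consume 1 bone): (empty)
After 5 (gather 1 ivory): ivory=1
After 6 (gather 3 ivory): ivory=4
After 7 (craft steel): ivory=1 steel=1
After 8 (gather 3 ivory): ivory=4 steel=1
After 9 (gather 3 ivory): ivory=7 steel=1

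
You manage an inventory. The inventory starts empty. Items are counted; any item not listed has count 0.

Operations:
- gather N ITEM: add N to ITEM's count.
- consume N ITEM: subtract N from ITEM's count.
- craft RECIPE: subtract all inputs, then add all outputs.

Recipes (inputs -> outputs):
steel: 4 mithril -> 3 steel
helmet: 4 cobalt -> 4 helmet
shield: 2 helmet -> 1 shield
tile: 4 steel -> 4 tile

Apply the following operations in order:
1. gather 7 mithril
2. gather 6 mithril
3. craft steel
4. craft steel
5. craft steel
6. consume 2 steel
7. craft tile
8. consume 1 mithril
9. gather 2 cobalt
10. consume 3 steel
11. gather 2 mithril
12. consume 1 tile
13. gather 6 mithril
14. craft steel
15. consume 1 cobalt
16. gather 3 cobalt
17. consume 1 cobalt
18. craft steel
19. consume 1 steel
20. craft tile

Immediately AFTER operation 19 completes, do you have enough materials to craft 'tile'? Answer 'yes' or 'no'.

Answer: yes

Derivation:
After 1 (gather 7 mithril): mithril=7
After 2 (gather 6 mithril): mithril=13
After 3 (craft steel): mithril=9 steel=3
After 4 (craft steel): mithril=5 steel=6
After 5 (craft steel): mithril=1 steel=9
After 6 (consume 2 steel): mithril=1 steel=7
After 7 (craft tile): mithril=1 steel=3 tile=4
After 8 (consume 1 mithril): steel=3 tile=4
After 9 (gather 2 cobalt): cobalt=2 steel=3 tile=4
After 10 (consume 3 steel): cobalt=2 tile=4
After 11 (gather 2 mithril): cobalt=2 mithril=2 tile=4
After 12 (consume 1 tile): cobalt=2 mithril=2 tile=3
After 13 (gather 6 mithril): cobalt=2 mithril=8 tile=3
After 14 (craft steel): cobalt=2 mithril=4 steel=3 tile=3
After 15 (consume 1 cobalt): cobalt=1 mithril=4 steel=3 tile=3
After 16 (gather 3 cobalt): cobalt=4 mithril=4 steel=3 tile=3
After 17 (consume 1 cobalt): cobalt=3 mithril=4 steel=3 tile=3
After 18 (craft steel): cobalt=3 steel=6 tile=3
After 19 (consume 1 steel): cobalt=3 steel=5 tile=3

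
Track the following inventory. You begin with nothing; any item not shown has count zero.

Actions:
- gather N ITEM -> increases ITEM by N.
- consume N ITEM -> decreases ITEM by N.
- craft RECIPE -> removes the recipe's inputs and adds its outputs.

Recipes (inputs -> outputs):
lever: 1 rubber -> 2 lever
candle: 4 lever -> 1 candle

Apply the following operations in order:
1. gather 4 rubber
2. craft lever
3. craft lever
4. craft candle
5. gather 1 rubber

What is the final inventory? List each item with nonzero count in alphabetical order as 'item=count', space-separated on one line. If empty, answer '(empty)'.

After 1 (gather 4 rubber): rubber=4
After 2 (craft lever): lever=2 rubber=3
After 3 (craft lever): lever=4 rubber=2
After 4 (craft candle): candle=1 rubber=2
After 5 (gather 1 rubber): candle=1 rubber=3

Answer: candle=1 rubber=3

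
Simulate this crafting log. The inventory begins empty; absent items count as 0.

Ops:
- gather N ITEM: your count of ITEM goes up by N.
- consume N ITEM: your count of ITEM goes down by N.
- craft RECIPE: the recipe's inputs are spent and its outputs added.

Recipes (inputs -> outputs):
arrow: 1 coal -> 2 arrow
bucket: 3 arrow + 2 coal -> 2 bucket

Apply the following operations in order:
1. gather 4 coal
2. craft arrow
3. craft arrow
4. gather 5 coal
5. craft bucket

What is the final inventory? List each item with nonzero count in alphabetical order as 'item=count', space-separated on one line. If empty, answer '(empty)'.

Answer: arrow=1 bucket=2 coal=5

Derivation:
After 1 (gather 4 coal): coal=4
After 2 (craft arrow): arrow=2 coal=3
After 3 (craft arrow): arrow=4 coal=2
After 4 (gather 5 coal): arrow=4 coal=7
After 5 (craft bucket): arrow=1 bucket=2 coal=5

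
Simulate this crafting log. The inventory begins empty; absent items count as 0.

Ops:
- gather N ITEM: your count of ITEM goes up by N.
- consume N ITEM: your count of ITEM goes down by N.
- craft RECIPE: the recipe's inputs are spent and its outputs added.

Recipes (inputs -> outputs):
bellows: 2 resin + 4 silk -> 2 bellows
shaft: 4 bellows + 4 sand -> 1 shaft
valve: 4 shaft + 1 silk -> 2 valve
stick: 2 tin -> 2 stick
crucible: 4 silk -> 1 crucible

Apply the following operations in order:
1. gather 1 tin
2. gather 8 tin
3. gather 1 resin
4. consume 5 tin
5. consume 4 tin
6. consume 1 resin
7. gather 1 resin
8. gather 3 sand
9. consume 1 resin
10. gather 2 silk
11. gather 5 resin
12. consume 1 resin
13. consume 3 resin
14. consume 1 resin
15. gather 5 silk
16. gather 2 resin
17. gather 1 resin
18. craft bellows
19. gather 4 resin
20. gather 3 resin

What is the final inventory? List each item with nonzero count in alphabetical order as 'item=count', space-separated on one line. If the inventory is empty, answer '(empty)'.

Answer: bellows=2 resin=8 sand=3 silk=3

Derivation:
After 1 (gather 1 tin): tin=1
After 2 (gather 8 tin): tin=9
After 3 (gather 1 resin): resin=1 tin=9
After 4 (consume 5 tin): resin=1 tin=4
After 5 (consume 4 tin): resin=1
After 6 (consume 1 resin): (empty)
After 7 (gather 1 resin): resin=1
After 8 (gather 3 sand): resin=1 sand=3
After 9 (consume 1 resin): sand=3
After 10 (gather 2 silk): sand=3 silk=2
After 11 (gather 5 resin): resin=5 sand=3 silk=2
After 12 (consume 1 resin): resin=4 sand=3 silk=2
After 13 (consume 3 resin): resin=1 sand=3 silk=2
After 14 (consume 1 resin): sand=3 silk=2
After 15 (gather 5 silk): sand=3 silk=7
After 16 (gather 2 resin): resin=2 sand=3 silk=7
After 17 (gather 1 resin): resin=3 sand=3 silk=7
After 18 (craft bellows): bellows=2 resin=1 sand=3 silk=3
After 19 (gather 4 resin): bellows=2 resin=5 sand=3 silk=3
After 20 (gather 3 resin): bellows=2 resin=8 sand=3 silk=3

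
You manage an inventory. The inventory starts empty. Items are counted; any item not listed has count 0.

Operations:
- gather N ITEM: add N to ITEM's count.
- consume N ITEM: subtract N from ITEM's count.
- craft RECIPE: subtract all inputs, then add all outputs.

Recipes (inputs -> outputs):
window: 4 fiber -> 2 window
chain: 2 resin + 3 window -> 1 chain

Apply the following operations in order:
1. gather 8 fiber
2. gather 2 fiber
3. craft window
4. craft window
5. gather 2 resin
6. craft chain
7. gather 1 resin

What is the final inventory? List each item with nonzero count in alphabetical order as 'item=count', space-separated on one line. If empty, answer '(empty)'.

After 1 (gather 8 fiber): fiber=8
After 2 (gather 2 fiber): fiber=10
After 3 (craft window): fiber=6 window=2
After 4 (craft window): fiber=2 window=4
After 5 (gather 2 resin): fiber=2 resin=2 window=4
After 6 (craft chain): chain=1 fiber=2 window=1
After 7 (gather 1 resin): chain=1 fiber=2 resin=1 window=1

Answer: chain=1 fiber=2 resin=1 window=1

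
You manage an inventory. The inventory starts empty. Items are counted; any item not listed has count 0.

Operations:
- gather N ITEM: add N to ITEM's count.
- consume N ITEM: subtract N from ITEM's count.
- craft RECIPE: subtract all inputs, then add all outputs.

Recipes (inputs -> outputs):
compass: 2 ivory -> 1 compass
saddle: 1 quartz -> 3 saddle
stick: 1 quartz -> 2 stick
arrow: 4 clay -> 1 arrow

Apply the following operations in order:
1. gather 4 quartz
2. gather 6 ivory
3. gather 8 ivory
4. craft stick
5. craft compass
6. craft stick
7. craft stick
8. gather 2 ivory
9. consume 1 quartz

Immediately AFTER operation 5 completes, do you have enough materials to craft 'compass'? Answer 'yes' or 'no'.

Answer: yes

Derivation:
After 1 (gather 4 quartz): quartz=4
After 2 (gather 6 ivory): ivory=6 quartz=4
After 3 (gather 8 ivory): ivory=14 quartz=4
After 4 (craft stick): ivory=14 quartz=3 stick=2
After 5 (craft compass): compass=1 ivory=12 quartz=3 stick=2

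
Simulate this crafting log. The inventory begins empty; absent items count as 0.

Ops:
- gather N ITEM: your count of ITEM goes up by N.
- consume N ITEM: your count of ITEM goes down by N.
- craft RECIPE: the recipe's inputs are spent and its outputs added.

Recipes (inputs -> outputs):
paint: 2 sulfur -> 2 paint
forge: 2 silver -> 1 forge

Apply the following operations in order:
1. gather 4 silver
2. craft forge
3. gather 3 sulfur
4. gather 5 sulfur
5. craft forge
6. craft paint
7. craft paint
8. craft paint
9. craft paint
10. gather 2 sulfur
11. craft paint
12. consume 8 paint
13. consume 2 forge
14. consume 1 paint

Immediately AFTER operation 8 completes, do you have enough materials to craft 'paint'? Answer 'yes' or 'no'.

Answer: yes

Derivation:
After 1 (gather 4 silver): silver=4
After 2 (craft forge): forge=1 silver=2
After 3 (gather 3 sulfur): forge=1 silver=2 sulfur=3
After 4 (gather 5 sulfur): forge=1 silver=2 sulfur=8
After 5 (craft forge): forge=2 sulfur=8
After 6 (craft paint): forge=2 paint=2 sulfur=6
After 7 (craft paint): forge=2 paint=4 sulfur=4
After 8 (craft paint): forge=2 paint=6 sulfur=2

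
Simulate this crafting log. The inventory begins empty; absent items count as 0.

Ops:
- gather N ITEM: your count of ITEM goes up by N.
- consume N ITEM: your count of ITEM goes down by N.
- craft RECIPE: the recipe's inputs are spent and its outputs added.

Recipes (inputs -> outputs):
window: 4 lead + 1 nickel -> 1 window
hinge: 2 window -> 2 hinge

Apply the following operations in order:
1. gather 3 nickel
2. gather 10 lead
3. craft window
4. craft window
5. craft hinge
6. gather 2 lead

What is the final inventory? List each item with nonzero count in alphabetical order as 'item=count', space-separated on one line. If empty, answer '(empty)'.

Answer: hinge=2 lead=4 nickel=1

Derivation:
After 1 (gather 3 nickel): nickel=3
After 2 (gather 10 lead): lead=10 nickel=3
After 3 (craft window): lead=6 nickel=2 window=1
After 4 (craft window): lead=2 nickel=1 window=2
After 5 (craft hinge): hinge=2 lead=2 nickel=1
After 6 (gather 2 lead): hinge=2 lead=4 nickel=1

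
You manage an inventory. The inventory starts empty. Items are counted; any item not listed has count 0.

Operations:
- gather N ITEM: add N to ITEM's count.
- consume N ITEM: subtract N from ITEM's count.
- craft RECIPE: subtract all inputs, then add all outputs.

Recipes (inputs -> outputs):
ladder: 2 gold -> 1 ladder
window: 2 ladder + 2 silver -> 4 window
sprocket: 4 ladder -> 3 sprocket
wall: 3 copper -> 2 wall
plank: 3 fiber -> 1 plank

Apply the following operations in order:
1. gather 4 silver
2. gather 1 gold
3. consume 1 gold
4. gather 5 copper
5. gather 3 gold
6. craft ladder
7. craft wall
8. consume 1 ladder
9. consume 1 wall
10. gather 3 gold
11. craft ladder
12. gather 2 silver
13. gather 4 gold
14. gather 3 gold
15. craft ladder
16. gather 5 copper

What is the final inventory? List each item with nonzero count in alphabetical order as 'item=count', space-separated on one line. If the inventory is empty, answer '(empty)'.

After 1 (gather 4 silver): silver=4
After 2 (gather 1 gold): gold=1 silver=4
After 3 (consume 1 gold): silver=4
After 4 (gather 5 copper): copper=5 silver=4
After 5 (gather 3 gold): copper=5 gold=3 silver=4
After 6 (craft ladder): copper=5 gold=1 ladder=1 silver=4
After 7 (craft wall): copper=2 gold=1 ladder=1 silver=4 wall=2
After 8 (consume 1 ladder): copper=2 gold=1 silver=4 wall=2
After 9 (consume 1 wall): copper=2 gold=1 silver=4 wall=1
After 10 (gather 3 gold): copper=2 gold=4 silver=4 wall=1
After 11 (craft ladder): copper=2 gold=2 ladder=1 silver=4 wall=1
After 12 (gather 2 silver): copper=2 gold=2 ladder=1 silver=6 wall=1
After 13 (gather 4 gold): copper=2 gold=6 ladder=1 silver=6 wall=1
After 14 (gather 3 gold): copper=2 gold=9 ladder=1 silver=6 wall=1
After 15 (craft ladder): copper=2 gold=7 ladder=2 silver=6 wall=1
After 16 (gather 5 copper): copper=7 gold=7 ladder=2 silver=6 wall=1

Answer: copper=7 gold=7 ladder=2 silver=6 wall=1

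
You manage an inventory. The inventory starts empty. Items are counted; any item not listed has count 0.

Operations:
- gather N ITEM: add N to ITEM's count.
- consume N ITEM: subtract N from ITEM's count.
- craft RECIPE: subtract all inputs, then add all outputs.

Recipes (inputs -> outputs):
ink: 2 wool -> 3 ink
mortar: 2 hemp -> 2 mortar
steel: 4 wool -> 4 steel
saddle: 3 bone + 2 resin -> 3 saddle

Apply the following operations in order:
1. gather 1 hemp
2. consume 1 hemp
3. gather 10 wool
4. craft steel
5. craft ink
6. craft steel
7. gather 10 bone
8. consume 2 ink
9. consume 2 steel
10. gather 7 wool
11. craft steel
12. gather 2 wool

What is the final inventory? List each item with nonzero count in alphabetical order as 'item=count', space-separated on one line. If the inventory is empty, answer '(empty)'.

After 1 (gather 1 hemp): hemp=1
After 2 (consume 1 hemp): (empty)
After 3 (gather 10 wool): wool=10
After 4 (craft steel): steel=4 wool=6
After 5 (craft ink): ink=3 steel=4 wool=4
After 6 (craft steel): ink=3 steel=8
After 7 (gather 10 bone): bone=10 ink=3 steel=8
After 8 (consume 2 ink): bone=10 ink=1 steel=8
After 9 (consume 2 steel): bone=10 ink=1 steel=6
After 10 (gather 7 wool): bone=10 ink=1 steel=6 wool=7
After 11 (craft steel): bone=10 ink=1 steel=10 wool=3
After 12 (gather 2 wool): bone=10 ink=1 steel=10 wool=5

Answer: bone=10 ink=1 steel=10 wool=5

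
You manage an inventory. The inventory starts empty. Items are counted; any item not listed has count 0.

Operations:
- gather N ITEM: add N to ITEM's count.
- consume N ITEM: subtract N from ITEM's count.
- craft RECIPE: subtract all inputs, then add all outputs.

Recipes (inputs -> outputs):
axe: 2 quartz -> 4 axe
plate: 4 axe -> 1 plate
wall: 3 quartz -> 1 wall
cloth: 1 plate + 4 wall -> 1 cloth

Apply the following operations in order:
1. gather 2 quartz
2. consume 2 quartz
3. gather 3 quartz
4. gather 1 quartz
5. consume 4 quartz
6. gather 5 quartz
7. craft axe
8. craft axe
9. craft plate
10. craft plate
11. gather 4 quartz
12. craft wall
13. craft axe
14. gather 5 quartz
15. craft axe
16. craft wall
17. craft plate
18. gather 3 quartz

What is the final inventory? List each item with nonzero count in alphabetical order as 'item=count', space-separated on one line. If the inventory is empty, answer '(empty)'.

Answer: axe=4 plate=3 quartz=3 wall=2

Derivation:
After 1 (gather 2 quartz): quartz=2
After 2 (consume 2 quartz): (empty)
After 3 (gather 3 quartz): quartz=3
After 4 (gather 1 quartz): quartz=4
After 5 (consume 4 quartz): (empty)
After 6 (gather 5 quartz): quartz=5
After 7 (craft axe): axe=4 quartz=3
After 8 (craft axe): axe=8 quartz=1
After 9 (craft plate): axe=4 plate=1 quartz=1
After 10 (craft plate): plate=2 quartz=1
After 11 (gather 4 quartz): plate=2 quartz=5
After 12 (craft wall): plate=2 quartz=2 wall=1
After 13 (craft axe): axe=4 plate=2 wall=1
After 14 (gather 5 quartz): axe=4 plate=2 quartz=5 wall=1
After 15 (craft axe): axe=8 plate=2 quartz=3 wall=1
After 16 (craft wall): axe=8 plate=2 wall=2
After 17 (craft plate): axe=4 plate=3 wall=2
After 18 (gather 3 quartz): axe=4 plate=3 quartz=3 wall=2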